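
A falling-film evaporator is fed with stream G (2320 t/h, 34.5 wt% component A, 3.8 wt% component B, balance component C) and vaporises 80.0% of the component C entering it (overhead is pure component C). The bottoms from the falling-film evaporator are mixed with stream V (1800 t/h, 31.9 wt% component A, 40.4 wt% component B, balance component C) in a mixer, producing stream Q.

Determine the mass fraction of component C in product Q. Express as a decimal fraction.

Vapour removed = 0.800×0.617×2320 = 1145.2 t/h; concentrate = 1174.8 t/h.
component C reaching the mixer = 286.29 (from concentrate) + 1800×0.277 = 784.89 t/h.
Product flow = 1174.8 + 1800 = 2974.8 t/h; component C fraction = 0.264.

0.264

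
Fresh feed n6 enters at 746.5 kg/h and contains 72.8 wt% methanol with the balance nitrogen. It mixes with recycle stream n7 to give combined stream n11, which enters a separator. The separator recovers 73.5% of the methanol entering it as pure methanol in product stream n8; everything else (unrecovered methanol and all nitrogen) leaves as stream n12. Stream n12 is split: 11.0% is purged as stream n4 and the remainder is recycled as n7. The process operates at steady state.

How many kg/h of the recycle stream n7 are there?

1811 kg/h

nitrogen enters only via n6 and leaves only via the purge: 746.5×0.272 = 0.110×(nitrogen in n12), and the separator passes all nitrogen, so nitrogen in n11 = nitrogen in n12 = 1845.9 kg/h.
methanol in n11: m_A = 746.5×0.728 + (1−0.110)·(1−0.735)·m_A, so m_A = 543.45/0.7641 = 711.18 kg/h.
n12 = (1−0.735)×711.18 + 1845.9 = 2034.4 kg/h.
Recycle n7 = (1−0.110)×2034.4 = 1810.6 kg/h.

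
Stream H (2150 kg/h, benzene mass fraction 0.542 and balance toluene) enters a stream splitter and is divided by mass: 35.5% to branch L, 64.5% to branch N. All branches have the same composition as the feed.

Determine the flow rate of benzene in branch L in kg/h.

413.7 kg/h

Branch L total = 0.355×2150 = 763.25 kg/h.
benzene in L = 0.542×763.25 = 413.68 kg/h.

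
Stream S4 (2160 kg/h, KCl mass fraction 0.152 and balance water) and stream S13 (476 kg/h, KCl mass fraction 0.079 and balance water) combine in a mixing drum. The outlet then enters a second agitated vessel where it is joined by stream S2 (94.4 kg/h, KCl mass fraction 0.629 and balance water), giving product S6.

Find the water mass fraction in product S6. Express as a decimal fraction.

Overall, product flow = 2730.4 kg/h.
water in = 2160×0.848 + 476×0.921 + 94.4×0.371 = 2305.1 kg/h.
water fraction in S6 = 0.844.

0.844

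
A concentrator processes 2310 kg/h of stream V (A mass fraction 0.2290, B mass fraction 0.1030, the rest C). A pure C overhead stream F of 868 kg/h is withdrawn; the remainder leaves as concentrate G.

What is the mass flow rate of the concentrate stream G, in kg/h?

1442 kg/h

Concentrate = 2310 − 868 = 1442 kg/h.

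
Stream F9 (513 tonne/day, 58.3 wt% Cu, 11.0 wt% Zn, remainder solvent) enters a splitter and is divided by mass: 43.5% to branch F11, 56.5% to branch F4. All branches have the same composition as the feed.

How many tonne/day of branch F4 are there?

Branch F4 flow = 0.565×513 = 289.84 tonne/day.

289.8 tonne/day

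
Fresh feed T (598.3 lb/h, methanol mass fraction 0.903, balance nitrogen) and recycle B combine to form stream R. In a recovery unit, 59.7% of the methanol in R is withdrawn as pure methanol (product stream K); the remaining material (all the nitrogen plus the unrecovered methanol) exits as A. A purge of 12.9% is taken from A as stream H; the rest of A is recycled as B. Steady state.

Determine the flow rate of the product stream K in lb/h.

methanol in R: m_A = 598.3×0.903 + (1−0.129)·(1−0.597)·m_A, so m_A = 540.26/0.6490 = 832.47 lb/h.
Product K = 0.597×832.47 = 496.99 lb/h.

497 lb/h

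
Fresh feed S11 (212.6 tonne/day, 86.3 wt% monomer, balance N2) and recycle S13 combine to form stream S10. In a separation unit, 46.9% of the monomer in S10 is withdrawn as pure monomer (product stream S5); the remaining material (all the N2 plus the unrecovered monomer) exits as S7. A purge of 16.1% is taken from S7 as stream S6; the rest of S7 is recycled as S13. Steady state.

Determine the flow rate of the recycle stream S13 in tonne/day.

N2 enters only via S11 and leaves only via the purge: 212.6×0.137 = 0.161×(N2 in S7), and the separation unit passes all N2, so N2 in S10 = N2 in S7 = 180.91 tonne/day.
monomer in S10: m_A = 212.6×0.863 + (1−0.161)·(1−0.469)·m_A, so m_A = 183.47/0.5545 = 330.89 tonne/day.
S7 = (1−0.469)×330.89 + 180.91 = 356.61 tonne/day.
Recycle S13 = (1−0.161)×356.61 = 299.19 tonne/day.

299.2 tonne/day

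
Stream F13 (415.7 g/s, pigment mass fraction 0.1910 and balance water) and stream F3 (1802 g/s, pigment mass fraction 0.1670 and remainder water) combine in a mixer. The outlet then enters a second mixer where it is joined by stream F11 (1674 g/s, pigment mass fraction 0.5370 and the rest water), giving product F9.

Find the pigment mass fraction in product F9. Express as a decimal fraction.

0.3287

Overall, product flow = 3891.7 g/s.
pigment in = 415.7×0.191 + 1802×0.167 + 1674×0.537 = 1279.3 g/s.
pigment fraction in F9 = 0.3287.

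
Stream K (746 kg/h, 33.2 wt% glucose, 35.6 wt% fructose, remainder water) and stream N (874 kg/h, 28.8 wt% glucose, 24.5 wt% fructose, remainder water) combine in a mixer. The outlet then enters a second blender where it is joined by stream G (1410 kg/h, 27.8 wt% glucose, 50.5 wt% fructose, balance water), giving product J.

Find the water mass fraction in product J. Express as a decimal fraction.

0.3125

Overall, product flow = 3030 kg/h.
water in = 746×0.312 + 874×0.467 + 1410×0.217 = 946.88 kg/h.
water fraction in J = 0.3125.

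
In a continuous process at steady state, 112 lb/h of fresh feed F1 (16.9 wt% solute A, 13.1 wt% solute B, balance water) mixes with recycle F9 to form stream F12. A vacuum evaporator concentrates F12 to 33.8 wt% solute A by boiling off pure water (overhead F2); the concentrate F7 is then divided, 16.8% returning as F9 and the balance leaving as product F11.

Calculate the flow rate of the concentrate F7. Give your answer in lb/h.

Overall solute A balance (none leaves overhead): solute A in fresh feed = solute A in product, i.e. 112×0.169 = (1−0.168)·F7·0.338.
F7 = 18.928/(0.338×0.832) = 67.308 lb/h.

67.31 lb/h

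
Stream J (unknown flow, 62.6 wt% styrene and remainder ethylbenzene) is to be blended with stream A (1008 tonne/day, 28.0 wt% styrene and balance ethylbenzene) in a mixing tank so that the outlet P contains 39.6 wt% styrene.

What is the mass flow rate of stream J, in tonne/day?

Let J be the unknown flow. Total out = 1008 + J.
styrene balance: 282.24 + 0.626·J = 0.396·(1008 + J)
(0.626 − 0.396)·J = 0.396×1008 − 282.24 = 116.93
J = 116.93 / 0.230 = 508.38 tonne/day

508.4 tonne/day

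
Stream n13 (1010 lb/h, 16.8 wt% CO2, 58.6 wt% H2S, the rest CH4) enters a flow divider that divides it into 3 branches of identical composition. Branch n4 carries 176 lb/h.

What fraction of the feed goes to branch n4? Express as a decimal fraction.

Fraction to n4 = 176/1010 = 0.1743.

0.174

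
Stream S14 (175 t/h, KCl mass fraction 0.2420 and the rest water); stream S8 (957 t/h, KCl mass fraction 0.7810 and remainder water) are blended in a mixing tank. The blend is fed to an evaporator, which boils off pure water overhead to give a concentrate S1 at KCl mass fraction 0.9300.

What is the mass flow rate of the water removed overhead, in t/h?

KCl entering = 175×0.242 + 957×0.781 = 789.77 t/h.
All KCl reports to S1, so S1 = 789.77/0.930 = 849.21 t/h.
Total feed = 1132 t/h; overhead = 1132 − 849.21 = 282.79 t/h.

282.8 t/h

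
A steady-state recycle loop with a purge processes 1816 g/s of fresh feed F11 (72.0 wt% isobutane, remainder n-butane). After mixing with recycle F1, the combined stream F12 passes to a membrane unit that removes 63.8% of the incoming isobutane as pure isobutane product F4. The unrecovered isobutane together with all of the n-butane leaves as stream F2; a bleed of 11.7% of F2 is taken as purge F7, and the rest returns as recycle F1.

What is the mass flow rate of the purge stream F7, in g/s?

589.9 g/s

n-butane enters only via F11 and leaves only via the purge: 1816×0.280 = 0.117×(n-butane in F2), and the membrane unit passes all n-butane, so n-butane in F12 = n-butane in F2 = 4346 g/s.
isobutane in F12: m_A = 1816×0.720 + (1−0.117)·(1−0.638)·m_A, so m_A = 1307.5/0.6804 = 1921.8 g/s.
F2 = (1−0.638)×1921.8 + 4346 = 5041.7 g/s.
Purge F7 = 0.117×5041.7 = 589.88 g/s.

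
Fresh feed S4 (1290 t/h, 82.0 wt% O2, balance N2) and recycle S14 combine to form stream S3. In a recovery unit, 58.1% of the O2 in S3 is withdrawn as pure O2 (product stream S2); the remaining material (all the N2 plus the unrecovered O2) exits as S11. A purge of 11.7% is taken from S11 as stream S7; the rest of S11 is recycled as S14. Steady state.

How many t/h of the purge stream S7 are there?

314.5 t/h

N2 enters only via S4 and leaves only via the purge: 1290×0.180 = 0.117×(N2 in S11), and the recovery unit passes all N2, so N2 in S3 = N2 in S11 = 1984.6 t/h.
O2 in S3: m_A = 1290×0.820 + (1−0.117)·(1−0.581)·m_A, so m_A = 1057.8/0.6300 = 1679 t/h.
S11 = (1−0.581)×1679 + 1984.6 = 2688.1 t/h.
Purge S7 = 0.117×2688.1 = 314.51 t/h.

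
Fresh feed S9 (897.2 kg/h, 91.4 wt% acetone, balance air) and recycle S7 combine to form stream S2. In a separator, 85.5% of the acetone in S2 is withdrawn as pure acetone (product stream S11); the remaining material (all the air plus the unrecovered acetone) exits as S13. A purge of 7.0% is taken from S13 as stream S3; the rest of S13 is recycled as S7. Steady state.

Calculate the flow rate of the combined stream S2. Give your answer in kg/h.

air enters only via S9 and leaves only via the purge: 897.2×0.086 = 0.070×(air in S13), and the separator passes all air, so air in S2 = air in S13 = 1102.3 kg/h.
acetone in S2: m_A = 897.2×0.914 + (1−0.070)·(1−0.855)·m_A, so m_A = 820.04/0.8651 = 947.86 kg/h.
S2 = 947.86 + 1102.3 = 2050.1 kg/h.

2050 kg/h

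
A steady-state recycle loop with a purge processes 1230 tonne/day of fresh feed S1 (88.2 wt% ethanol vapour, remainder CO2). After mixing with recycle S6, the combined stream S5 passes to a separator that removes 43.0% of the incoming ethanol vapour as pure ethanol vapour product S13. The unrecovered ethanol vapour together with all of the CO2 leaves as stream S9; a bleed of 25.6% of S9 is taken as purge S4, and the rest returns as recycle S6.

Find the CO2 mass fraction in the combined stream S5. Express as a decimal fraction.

0.231

CO2 enters only via S1 and leaves only via the purge: 1230×0.118 = 0.256×(CO2 in S9), and the separator passes all CO2, so CO2 in S5 = CO2 in S9 = 566.95 tonne/day.
ethanol vapour in S5: m_A = 1230×0.882 + (1−0.256)·(1−0.430)·m_A, so m_A = 1084.9/0.5759 = 1883.7 tonne/day.
S5 = 1883.7 + 566.95 = 2450.7 tonne/day.
CO2 fraction in S5 = 566.95/2450.7 = 0.231.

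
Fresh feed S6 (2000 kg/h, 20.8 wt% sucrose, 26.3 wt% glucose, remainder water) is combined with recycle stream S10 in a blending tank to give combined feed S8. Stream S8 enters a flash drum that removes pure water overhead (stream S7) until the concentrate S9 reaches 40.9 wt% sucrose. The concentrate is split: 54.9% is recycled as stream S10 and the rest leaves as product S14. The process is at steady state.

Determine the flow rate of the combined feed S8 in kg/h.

Overall sucrose balance (none leaves overhead): sucrose in fresh feed = sucrose in product, i.e. 2000×0.208 = (1−0.549)·S9·0.409.
S9 = 416/(0.409×0.451) = 2255.2 kg/h.
Recycle S10 = 0.549×2255.2 = 1238.1 kg/h.
Combined feed S8 = 2000 + 1238.1 = 3238.1 kg/h.

3238 kg/h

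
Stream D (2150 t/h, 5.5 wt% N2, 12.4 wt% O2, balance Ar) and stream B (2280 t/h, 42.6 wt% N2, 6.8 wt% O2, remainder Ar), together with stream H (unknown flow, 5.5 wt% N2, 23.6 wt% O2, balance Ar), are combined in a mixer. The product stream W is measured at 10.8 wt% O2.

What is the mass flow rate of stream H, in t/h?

443.7 t/h

Let H be the unknown flow. Total out = 4430 + H.
O2 balance: 421.64 + 0.236·H = 0.108·(4430 + H)
(0.236 − 0.108)·H = 0.108×4430 − 421.64 = 56.8
H = 56.8 / 0.128 = 443.75 t/h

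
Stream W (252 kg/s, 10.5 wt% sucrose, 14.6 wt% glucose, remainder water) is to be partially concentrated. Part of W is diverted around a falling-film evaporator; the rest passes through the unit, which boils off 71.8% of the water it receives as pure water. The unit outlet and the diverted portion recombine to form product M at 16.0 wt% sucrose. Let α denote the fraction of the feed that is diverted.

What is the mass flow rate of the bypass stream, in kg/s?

90.92 kg/s

All 252×0.105 = 26.46 kg/s of sucrose reaches M, so M = 26.46/0.160 = 165.37 kg/s and vapour = 86.625 kg/s.
The evaporator receives (1−α)·252 of feed at 0.749 water and removes 0.718 of that water:
0.718×0.749×(1−α)×252 = 86.625
(1−α) = 86.625/135.52 = 0.6392;  α = 0.3608.
Bypass flow = 0.3608×252 = 90.922 kg/s.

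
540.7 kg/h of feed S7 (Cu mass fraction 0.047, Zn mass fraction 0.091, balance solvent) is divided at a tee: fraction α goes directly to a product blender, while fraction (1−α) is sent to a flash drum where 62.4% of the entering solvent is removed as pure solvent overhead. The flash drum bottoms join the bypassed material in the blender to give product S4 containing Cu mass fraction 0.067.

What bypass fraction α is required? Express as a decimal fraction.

0.445

All 540.7×0.047 = 25.413 kg/h of Cu reaches S4, so S4 = 25.413/0.067 = 379.3 kg/h and vapour = 161.4 kg/h.
The evaporator receives (1−α)·540.7 of feed at 0.862 solvent and removes 0.624 of that solvent:
0.624×0.862×(1−α)×540.7 = 161.4
(1−α) = 161.4/290.84 = 0.5550;  α = 0.4450.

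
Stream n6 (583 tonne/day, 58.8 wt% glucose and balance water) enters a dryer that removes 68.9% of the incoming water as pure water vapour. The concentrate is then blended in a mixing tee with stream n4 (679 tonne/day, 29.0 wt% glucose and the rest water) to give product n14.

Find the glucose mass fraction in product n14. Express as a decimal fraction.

0.492

Vapour removed = 0.689×0.412×583 = 165.5 tonne/day; concentrate = 417.5 tonne/day.
glucose reaching the mixer = 342.8 (from concentrate) + 679×0.290 = 539.71 tonne/day.
Product flow = 417.5 + 679 = 1096.5 tonne/day; glucose fraction = 0.492.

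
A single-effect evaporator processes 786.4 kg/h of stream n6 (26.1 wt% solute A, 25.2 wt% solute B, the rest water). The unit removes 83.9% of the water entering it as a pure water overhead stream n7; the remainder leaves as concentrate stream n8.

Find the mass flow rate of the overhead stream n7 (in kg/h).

water entering = 786.4×0.487 = 382.98 kg/h; overhead removed = 0.839×382.98 = 321.32 kg/h.

321.3 kg/h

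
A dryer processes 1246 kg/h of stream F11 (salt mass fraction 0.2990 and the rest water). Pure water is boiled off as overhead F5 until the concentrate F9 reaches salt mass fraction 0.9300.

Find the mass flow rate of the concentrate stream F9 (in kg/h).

salt is conserved: 1246×0.299 = 372.55 kg/h all reports to the concentrate.
Concentrate = 372.55/(target fraction) = 400.6 kg/h.

400.6 kg/h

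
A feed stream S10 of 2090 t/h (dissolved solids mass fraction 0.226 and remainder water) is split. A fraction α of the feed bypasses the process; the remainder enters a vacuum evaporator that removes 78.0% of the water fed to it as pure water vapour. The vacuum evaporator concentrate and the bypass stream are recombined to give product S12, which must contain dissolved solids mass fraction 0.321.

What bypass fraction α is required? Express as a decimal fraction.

0.510

All 2090×0.226 = 472.34 t/h of dissolved solids reaches S12, so S12 = 472.34/0.321 = 1471.5 t/h and vapour = 618.54 t/h.
The evaporator receives (1−α)·2090 of feed at 0.774 water and removes 0.780 of that water:
0.780×0.774×(1−α)×2090 = 618.54
(1−α) = 618.54/1261.8 = 0.4902;  α = 0.5098.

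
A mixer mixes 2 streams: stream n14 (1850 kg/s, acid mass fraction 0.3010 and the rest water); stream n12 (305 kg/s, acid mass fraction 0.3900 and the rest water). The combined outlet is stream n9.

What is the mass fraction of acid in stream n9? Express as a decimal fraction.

0.3136

Total flow out = 1850 + 305 = 2155 kg/s.
acid in = 1850×0.301 + 305×0.390 = 675.8 kg/s.
acid mass fraction in n9 = 675.8/2155 = 0.3136.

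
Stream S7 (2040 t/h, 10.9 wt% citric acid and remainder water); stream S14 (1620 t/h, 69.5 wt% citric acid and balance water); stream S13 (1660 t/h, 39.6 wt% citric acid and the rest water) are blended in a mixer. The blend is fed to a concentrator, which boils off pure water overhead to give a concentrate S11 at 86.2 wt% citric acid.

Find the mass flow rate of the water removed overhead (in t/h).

2993 t/h

citric acid entering = 2040×0.109 + 1620×0.695 + 1660×0.396 = 2005.6 t/h.
All citric acid reports to S11, so S11 = 2005.6/0.862 = 2326.7 t/h.
Total feed = 5320 t/h; overhead = 5320 − 2326.7 = 2993.3 t/h.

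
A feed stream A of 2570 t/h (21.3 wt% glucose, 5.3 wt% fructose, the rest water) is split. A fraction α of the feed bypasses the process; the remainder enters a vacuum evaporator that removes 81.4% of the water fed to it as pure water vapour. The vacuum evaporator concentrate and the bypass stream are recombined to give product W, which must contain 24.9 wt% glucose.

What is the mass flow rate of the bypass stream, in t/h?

All 2570×0.213 = 547.41 t/h of glucose reaches W, so W = 547.41/0.249 = 2198.4 t/h and vapour = 371.57 t/h.
The evaporator receives (1−α)·2570 of feed at 0.734 water and removes 0.814 of that water:
0.814×0.734×(1−α)×2570 = 371.57
(1−α) = 371.57/1535.5 = 0.2420;  α = 0.7580.
Bypass flow = 0.7580×2570 = 1948.1 t/h.

1948 t/h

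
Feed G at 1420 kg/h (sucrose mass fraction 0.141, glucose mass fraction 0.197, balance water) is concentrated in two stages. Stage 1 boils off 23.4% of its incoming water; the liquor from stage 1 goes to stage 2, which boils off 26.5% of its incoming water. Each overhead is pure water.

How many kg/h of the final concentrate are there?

water in feed = 1420×0.662 = 940.04 kg/h.
After stage 1: water left = (1−0.234)×940.04 = 720.07; stream total = 1200 kg/h.
After stage 2: water left = (1−0.265)×720.07 = 529.25; final concentrate = 1009.2 kg/h.

1009 kg/h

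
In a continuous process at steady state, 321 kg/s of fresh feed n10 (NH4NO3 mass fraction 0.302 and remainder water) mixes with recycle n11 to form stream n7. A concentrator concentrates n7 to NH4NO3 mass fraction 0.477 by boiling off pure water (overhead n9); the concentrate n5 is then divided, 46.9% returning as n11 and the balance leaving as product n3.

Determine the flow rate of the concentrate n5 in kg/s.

Overall NH4NO3 balance (none leaves overhead): NH4NO3 in fresh feed = NH4NO3 in product, i.e. 321×0.302 = (1−0.469)·n5·0.477.
n5 = 96.942/(0.477×0.531) = 382.74 kg/s.

382.7 kg/s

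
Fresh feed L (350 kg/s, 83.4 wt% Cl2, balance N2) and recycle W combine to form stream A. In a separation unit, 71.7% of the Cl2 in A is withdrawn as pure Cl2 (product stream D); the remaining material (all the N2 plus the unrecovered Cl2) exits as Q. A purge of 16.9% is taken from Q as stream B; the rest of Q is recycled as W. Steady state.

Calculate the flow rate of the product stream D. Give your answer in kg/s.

273.6 kg/s

Cl2 in A: m_A = 350×0.834 + (1−0.169)·(1−0.717)·m_A, so m_A = 291.9/0.7648 = 381.65 kg/s.
Product D = 0.717×381.65 = 273.65 kg/s.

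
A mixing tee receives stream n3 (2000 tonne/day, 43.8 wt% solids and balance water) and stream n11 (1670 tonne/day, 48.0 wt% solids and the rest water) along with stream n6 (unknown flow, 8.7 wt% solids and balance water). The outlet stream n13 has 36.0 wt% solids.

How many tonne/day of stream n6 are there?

1305 tonne/day

Let n6 be the unknown flow. Total out = 3670 + n6.
solids balance: 1677.6 + 0.087·n6 = 0.360·(3670 + n6)
(0.087 − 0.360)·n6 = 0.360×3670 − 1677.6 = -356.4
n6 = -356.4 / -0.273 = 1305.5 tonne/day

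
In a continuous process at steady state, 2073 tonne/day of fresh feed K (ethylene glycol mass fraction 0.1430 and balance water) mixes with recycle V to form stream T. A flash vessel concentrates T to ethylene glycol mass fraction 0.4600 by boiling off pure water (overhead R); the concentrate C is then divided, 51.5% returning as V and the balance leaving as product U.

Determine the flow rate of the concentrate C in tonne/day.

1329 tonne/day

Overall ethylene glycol balance (none leaves overhead): ethylene glycol in fresh feed = ethylene glycol in product, i.e. 2073×0.143 = (1−0.515)·C·0.460.
C = 296.44/(0.460×0.485) = 1328.7 tonne/day.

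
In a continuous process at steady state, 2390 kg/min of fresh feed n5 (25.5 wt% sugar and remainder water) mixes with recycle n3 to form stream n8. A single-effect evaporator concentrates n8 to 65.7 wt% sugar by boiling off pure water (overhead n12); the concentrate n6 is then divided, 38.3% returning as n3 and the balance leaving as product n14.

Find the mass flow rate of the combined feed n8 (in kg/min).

Overall sugar balance (none leaves overhead): sugar in fresh feed = sugar in product, i.e. 2390×0.255 = (1−0.383)·n6·0.657.
n6 = 609.45/(0.657×0.617) = 1503.4 kg/min.
Recycle n3 = 0.383×1503.4 = 575.82 kg/min.
Combined feed n8 = 2390 + 575.82 = 2965.8 kg/min.

2966 kg/min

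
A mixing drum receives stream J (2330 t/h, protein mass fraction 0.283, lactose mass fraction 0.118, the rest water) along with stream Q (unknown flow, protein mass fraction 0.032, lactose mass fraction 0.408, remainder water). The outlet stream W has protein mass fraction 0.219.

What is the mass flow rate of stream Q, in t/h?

Let Q be the unknown flow. Total out = 2330 + Q.
protein balance: 659.39 + 0.032·Q = 0.219·(2330 + Q)
(0.032 − 0.219)·Q = 0.219×2330 − 659.39 = -149.12
Q = -149.12 / -0.187 = 797.43 t/h

797.4 t/h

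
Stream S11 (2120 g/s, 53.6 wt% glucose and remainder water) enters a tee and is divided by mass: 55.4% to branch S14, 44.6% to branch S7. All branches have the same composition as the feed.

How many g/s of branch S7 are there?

945.5 g/s

Branch S7 flow = 0.446×2120 = 945.52 g/s.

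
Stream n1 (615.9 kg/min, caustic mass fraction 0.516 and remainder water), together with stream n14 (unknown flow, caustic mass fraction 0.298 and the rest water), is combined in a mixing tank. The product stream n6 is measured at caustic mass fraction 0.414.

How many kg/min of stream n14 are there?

Let n14 be the unknown flow. Total out = 615.9 + n14.
caustic balance: 317.8 + 0.298·n14 = 0.414·(615.9 + n14)
(0.298 − 0.414)·n14 = 0.414×615.9 − 317.8 = -62.822
n14 = -62.822 / -0.116 = 541.57 kg/min

541.6 kg/min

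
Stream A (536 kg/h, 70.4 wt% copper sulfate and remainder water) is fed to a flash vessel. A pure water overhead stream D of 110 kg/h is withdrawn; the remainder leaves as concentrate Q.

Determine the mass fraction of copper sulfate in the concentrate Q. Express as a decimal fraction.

copper sulfate is not removed: 536×0.704 = 377.34 kg/h of copper sulfate enters Q.
Concentrate = 536 − 110 = 426 kg/h.
Mass fraction = 377.34/426 = 0.886.

0.886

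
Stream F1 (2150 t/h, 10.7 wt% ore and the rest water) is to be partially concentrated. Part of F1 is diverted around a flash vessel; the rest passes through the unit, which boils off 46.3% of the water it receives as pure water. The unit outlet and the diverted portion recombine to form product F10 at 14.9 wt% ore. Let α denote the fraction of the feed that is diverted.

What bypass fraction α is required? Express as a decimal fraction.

All 2150×0.107 = 230.05 t/h of ore reaches F10, so F10 = 230.05/0.149 = 1544 t/h and vapour = 606.04 t/h.
The evaporator receives (1−α)·2150 of feed at 0.893 water and removes 0.463 of that water:
0.463×0.893×(1−α)×2150 = 606.04
(1−α) = 606.04/888.94 = 0.6818;  α = 0.3182.

0.318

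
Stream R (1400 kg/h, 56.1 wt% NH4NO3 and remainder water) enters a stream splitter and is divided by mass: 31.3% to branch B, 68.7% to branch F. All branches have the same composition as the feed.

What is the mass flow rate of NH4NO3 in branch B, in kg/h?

245.8 kg/h

Branch B total = 0.313×1400 = 438.2 kg/h.
NH4NO3 in B = 0.561×438.2 = 245.83 kg/h.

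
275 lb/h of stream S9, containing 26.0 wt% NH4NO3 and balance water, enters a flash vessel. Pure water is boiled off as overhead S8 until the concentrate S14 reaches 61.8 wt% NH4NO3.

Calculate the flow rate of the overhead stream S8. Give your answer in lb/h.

159.3 lb/h

NH4NO3 is conserved: 275×0.260 = 71.5 lb/h all reports to the concentrate.
Concentrate = 71.5/(target fraction) = 115.7 lb/h.
Overhead = 275 − 115.7 = 159.3 lb/h.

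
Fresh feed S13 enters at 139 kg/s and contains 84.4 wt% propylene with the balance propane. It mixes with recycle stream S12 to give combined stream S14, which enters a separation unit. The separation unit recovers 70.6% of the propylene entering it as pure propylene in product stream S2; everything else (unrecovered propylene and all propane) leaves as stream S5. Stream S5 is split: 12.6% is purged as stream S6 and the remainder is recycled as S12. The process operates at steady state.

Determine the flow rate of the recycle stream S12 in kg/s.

191 kg/s

propane enters only via S13 and leaves only via the purge: 139×0.156 = 0.126×(propane in S5), and the separation unit passes all propane, so propane in S14 = propane in S5 = 172.1 kg/s.
propylene in S14: m_A = 139×0.844 + (1−0.126)·(1−0.706)·m_A, so m_A = 117.32/0.7430 = 157.89 kg/s.
S5 = (1−0.706)×157.89 + 172.1 = 218.51 kg/s.
Recycle S12 = (1−0.126)×218.51 = 190.98 kg/s.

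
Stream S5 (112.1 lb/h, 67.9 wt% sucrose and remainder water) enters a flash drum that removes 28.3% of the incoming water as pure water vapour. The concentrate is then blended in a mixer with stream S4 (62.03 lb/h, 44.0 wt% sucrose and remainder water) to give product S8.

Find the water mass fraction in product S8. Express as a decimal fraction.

0.369

Vapour removed = 0.283×0.321×112.1 = 10.184 lb/h; concentrate = 101.92 lb/h.
water reaching the mixer = 25.801 (from concentrate) + 62.03×0.560 = 60.537 lb/h.
Product flow = 101.92 + 62.03 = 163.95 lb/h; water fraction = 0.369.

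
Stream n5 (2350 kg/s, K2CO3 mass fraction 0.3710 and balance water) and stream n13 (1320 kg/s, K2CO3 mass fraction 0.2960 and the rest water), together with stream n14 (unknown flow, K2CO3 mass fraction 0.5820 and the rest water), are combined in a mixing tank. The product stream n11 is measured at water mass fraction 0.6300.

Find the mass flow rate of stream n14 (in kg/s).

449.7 kg/s

Let n14 be the unknown flow. Total out = 3670 + n14.
water balance: 2407.4 + 0.418·n14 = 0.630·(3670 + n14)
(0.418 − 0.630)·n14 = 0.630×3670 − 2407.4 = -95.33
n14 = -95.33 / -0.212 = 449.67 kg/s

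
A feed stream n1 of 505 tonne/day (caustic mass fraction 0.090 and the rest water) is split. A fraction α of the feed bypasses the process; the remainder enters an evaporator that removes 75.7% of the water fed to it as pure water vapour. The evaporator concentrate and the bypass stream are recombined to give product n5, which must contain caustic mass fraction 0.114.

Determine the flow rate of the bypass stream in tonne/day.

All 505×0.090 = 45.45 tonne/day of caustic reaches n5, so n5 = 45.45/0.114 = 398.68 tonne/day and vapour = 106.32 tonne/day.
The evaporator receives (1−α)·505 of feed at 0.910 water and removes 0.757 of that water:
0.757×0.910×(1−α)×505 = 106.32
(1−α) = 106.32/347.88 = 0.3056;  α = 0.6944.
Bypass flow = 0.6944×505 = 350.67 tonne/day.

350.7 tonne/day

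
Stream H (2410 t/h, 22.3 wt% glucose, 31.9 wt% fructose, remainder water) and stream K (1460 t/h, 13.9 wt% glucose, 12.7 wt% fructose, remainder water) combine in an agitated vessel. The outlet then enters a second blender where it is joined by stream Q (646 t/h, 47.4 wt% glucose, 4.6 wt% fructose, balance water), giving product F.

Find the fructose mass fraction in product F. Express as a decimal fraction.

Overall, product flow = 4516 t/h.
fructose in = 2410×0.319 + 1460×0.127 + 646×0.046 = 983.93 t/h.
fructose fraction in F = 0.2179.

0.2179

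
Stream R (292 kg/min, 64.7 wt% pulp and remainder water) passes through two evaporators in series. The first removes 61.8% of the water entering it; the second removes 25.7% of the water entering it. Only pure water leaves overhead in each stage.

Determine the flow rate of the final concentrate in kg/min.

water in feed = 292×0.353 = 103.08 kg/min.
After stage 1: water left = (1−0.618)×103.08 = 39.375; stream total = 228.3 kg/min.
After stage 2: water left = (1−0.257)×39.375 = 29.256; final concentrate = 218.18 kg/min.

218.2 kg/min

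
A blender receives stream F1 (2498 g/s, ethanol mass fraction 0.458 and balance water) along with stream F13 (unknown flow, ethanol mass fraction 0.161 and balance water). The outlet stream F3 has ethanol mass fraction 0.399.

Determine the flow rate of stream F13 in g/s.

619.3 g/s

Let F13 be the unknown flow. Total out = 2498 + F13.
ethanol balance: 1144.1 + 0.161·F13 = 0.399·(2498 + F13)
(0.161 − 0.399)·F13 = 0.399×2498 − 1144.1 = -147.38
F13 = -147.38 / -0.238 = 619.25 g/s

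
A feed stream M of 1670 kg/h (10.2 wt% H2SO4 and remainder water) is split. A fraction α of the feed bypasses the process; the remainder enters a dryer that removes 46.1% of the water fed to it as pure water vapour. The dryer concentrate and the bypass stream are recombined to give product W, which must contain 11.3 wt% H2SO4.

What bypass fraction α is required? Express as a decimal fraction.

0.765

All 1670×0.102 = 170.34 kg/h of H2SO4 reaches W, so W = 170.34/0.113 = 1507.4 kg/h and vapour = 162.57 kg/h.
The evaporator receives (1−α)·1670 of feed at 0.898 water and removes 0.461 of that water:
0.461×0.898×(1−α)×1670 = 162.57
(1−α) = 162.57/691.34 = 0.2351;  α = 0.7649.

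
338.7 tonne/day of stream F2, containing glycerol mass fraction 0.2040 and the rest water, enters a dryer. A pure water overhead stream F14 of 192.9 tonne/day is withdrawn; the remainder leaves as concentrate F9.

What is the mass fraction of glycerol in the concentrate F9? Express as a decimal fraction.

glycerol is not removed: 338.7×0.204 = 69.095 tonne/day of glycerol enters F9.
Concentrate = 338.7 − 192.9 = 145.8 tonne/day.
Mass fraction = 69.095/145.8 = 0.4739.

0.4739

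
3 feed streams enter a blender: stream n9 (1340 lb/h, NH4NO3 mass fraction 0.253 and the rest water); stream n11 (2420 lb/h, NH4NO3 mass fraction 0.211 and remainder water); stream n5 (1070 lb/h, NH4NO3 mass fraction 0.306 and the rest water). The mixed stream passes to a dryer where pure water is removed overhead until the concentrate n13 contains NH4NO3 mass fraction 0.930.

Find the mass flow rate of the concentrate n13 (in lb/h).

NH4NO3 entering = 1340×0.253 + 2420×0.211 + 1070×0.306 = 1177.1 lb/h.
All NH4NO3 reports to n13, so n13 = 1177.1/0.930 = 1265.7 lb/h.

1266 lb/h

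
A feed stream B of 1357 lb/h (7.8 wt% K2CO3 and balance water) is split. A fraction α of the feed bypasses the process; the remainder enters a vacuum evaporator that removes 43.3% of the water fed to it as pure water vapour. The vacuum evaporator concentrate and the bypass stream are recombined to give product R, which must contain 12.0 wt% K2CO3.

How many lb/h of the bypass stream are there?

All 1357×0.078 = 105.85 lb/h of K2CO3 reaches R, so R = 105.85/0.120 = 882.05 lb/h and vapour = 474.95 lb/h.
The evaporator receives (1−α)·1357 of feed at 0.922 water and removes 0.433 of that water:
0.433×0.922×(1−α)×1357 = 474.95
(1−α) = 474.95/541.75 = 0.8767;  α = 0.1233.
Bypass flow = 0.1233×1357 = 167.32 lb/h.

167.3 lb/h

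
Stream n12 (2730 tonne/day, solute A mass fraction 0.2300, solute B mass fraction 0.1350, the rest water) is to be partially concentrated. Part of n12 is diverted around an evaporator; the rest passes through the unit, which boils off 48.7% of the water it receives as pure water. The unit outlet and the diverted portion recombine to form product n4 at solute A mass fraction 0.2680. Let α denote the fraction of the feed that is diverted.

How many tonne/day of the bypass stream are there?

All 2730×0.230 = 627.9 tonne/day of solute A reaches n4, so n4 = 627.9/0.268 = 2342.9 tonne/day and vapour = 387.09 tonne/day.
The evaporator receives (1−α)·2730 of feed at 0.635 water and removes 0.487 of that water:
0.487×0.635×(1−α)×2730 = 387.09
(1−α) = 387.09/844.24 = 0.4585;  α = 0.5415.
Bypass flow = 0.5415×2730 = 1478.3 tonne/day.

1478 tonne/day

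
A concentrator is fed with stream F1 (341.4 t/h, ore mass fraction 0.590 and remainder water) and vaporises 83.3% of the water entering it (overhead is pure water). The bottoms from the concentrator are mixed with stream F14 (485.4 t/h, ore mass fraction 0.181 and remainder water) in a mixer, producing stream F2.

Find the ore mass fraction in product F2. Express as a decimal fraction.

0.407

Vapour removed = 0.833×0.410×341.4 = 116.6 t/h; concentrate = 224.8 t/h.
ore reaching the mixer = 201.43 (from concentrate) + 485.4×0.181 = 289.28 t/h.
Product flow = 224.8 + 485.4 = 710.2 t/h; ore fraction = 0.407.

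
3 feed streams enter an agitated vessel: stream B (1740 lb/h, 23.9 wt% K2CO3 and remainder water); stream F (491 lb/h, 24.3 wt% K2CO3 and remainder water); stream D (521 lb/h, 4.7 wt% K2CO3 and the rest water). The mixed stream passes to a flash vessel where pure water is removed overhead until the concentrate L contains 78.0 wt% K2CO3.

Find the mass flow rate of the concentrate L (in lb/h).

K2CO3 entering = 1740×0.239 + 491×0.243 + 521×0.047 = 559.66 lb/h.
All K2CO3 reports to L, so L = 559.66/0.780 = 717.51 lb/h.

717.5 lb/h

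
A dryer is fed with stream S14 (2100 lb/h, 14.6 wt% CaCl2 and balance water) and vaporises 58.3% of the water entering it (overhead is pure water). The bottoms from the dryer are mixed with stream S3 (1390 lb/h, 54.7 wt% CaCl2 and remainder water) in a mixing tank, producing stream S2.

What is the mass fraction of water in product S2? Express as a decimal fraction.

0.564

Vapour removed = 0.583×0.854×2100 = 1045.6 lb/h; concentrate = 1054.4 lb/h.
water reaching the mixer = 747.85 (from concentrate) + 1390×0.453 = 1377.5 lb/h.
Product flow = 1054.4 + 1390 = 2444.4 lb/h; water fraction = 0.564.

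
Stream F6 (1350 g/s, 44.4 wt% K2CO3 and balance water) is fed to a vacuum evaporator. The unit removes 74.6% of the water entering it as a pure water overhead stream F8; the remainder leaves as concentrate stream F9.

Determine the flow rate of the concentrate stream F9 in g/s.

water entering = 1350×0.556 = 750.6 g/s; overhead removed = 0.746×750.6 = 559.95 g/s.
Concentrate = 1350 − 559.95 = 790.05 g/s.

790.1 g/s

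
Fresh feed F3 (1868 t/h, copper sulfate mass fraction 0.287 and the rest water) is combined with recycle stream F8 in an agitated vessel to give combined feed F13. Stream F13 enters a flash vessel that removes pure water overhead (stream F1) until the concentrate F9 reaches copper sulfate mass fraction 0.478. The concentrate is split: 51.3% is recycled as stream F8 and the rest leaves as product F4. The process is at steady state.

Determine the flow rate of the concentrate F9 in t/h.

Overall copper sulfate balance (none leaves overhead): copper sulfate in fresh feed = copper sulfate in product, i.e. 1868×0.287 = (1−0.513)·F9·0.478.
F9 = 536.12/(0.478×0.487) = 2303 t/h.

2303 t/h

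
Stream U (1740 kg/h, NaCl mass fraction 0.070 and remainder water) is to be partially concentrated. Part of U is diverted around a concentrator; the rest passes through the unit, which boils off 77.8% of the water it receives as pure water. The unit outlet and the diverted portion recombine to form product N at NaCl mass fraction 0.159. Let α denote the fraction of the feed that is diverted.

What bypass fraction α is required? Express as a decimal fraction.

0.226

All 1740×0.070 = 121.8 kg/h of NaCl reaches N, so N = 121.8/0.159 = 766.04 kg/h and vapour = 973.96 kg/h.
The evaporator receives (1−α)·1740 of feed at 0.930 water and removes 0.778 of that water:
0.778×0.930×(1−α)×1740 = 973.96
(1−α) = 973.96/1259 = 0.7736;  α = 0.2264.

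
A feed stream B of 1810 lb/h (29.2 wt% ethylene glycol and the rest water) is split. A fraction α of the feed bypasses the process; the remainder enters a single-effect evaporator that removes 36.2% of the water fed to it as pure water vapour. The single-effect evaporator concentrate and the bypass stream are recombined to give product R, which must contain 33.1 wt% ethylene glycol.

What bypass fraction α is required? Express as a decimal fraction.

0.540

All 1810×0.292 = 528.52 lb/h of ethylene glycol reaches R, so R = 528.52/0.331 = 1596.7 lb/h and vapour = 213.26 lb/h.
The evaporator receives (1−α)·1810 of feed at 0.708 water and removes 0.362 of that water:
0.362×0.708×(1−α)×1810 = 213.26
(1−α) = 213.26/463.9 = 0.4597;  α = 0.5403.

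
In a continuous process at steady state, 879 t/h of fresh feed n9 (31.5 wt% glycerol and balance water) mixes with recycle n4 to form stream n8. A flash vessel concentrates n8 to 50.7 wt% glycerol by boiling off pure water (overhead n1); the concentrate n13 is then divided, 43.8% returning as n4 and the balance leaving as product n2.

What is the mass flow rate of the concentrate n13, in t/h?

Overall glycerol balance (none leaves overhead): glycerol in fresh feed = glycerol in product, i.e. 879×0.315 = (1−0.438)·n13·0.507.
n13 = 276.88/(0.507×0.562) = 971.75 t/h.

971.8 t/h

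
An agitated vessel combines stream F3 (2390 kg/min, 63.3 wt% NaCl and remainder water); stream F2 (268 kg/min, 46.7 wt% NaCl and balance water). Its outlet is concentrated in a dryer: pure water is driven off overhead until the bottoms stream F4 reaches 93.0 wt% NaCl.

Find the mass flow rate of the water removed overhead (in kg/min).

896.7 kg/min

NaCl entering = 2390×0.633 + 268×0.467 = 1638 kg/min.
All NaCl reports to F4, so F4 = 1638/0.930 = 1761.3 kg/min.
Total feed = 2658 kg/min; overhead = 2658 − 1761.3 = 896.68 kg/min.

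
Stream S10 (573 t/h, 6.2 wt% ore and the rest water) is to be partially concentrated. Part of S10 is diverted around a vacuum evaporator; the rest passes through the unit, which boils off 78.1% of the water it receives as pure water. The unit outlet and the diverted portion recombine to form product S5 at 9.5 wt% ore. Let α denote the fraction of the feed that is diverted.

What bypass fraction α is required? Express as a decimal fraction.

All 573×0.062 = 35.526 t/h of ore reaches S5, so S5 = 35.526/0.095 = 373.96 t/h and vapour = 199.04 t/h.
The evaporator receives (1−α)·573 of feed at 0.938 water and removes 0.781 of that water:
0.781×0.938×(1−α)×573 = 199.04
(1−α) = 199.04/419.77 = 0.4742;  α = 0.5258.

0.526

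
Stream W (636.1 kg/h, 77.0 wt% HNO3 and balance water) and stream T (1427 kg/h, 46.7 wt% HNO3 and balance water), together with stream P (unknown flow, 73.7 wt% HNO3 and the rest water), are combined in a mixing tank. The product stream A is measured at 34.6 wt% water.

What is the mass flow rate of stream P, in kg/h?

Let P be the unknown flow. Total out = 2063.1 + P.
water balance: 906.89 + 0.263·P = 0.346·(2063.1 + P)
(0.263 − 0.346)·P = 0.346×2063.1 − 906.89 = -193.06
P = -193.06 / -0.083 = 2326 kg/h

2326 kg/h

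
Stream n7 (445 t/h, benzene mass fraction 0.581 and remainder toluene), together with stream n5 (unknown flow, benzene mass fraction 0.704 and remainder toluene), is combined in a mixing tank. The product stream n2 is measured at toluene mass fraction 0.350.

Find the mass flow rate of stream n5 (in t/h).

568.6 t/h

Let n5 be the unknown flow. Total out = 445 + n5.
toluene balance: 186.45 + 0.296·n5 = 0.350·(445 + n5)
(0.296 − 0.350)·n5 = 0.350×445 − 186.45 = -30.705
n5 = -30.705 / -0.054 = 568.61 t/h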